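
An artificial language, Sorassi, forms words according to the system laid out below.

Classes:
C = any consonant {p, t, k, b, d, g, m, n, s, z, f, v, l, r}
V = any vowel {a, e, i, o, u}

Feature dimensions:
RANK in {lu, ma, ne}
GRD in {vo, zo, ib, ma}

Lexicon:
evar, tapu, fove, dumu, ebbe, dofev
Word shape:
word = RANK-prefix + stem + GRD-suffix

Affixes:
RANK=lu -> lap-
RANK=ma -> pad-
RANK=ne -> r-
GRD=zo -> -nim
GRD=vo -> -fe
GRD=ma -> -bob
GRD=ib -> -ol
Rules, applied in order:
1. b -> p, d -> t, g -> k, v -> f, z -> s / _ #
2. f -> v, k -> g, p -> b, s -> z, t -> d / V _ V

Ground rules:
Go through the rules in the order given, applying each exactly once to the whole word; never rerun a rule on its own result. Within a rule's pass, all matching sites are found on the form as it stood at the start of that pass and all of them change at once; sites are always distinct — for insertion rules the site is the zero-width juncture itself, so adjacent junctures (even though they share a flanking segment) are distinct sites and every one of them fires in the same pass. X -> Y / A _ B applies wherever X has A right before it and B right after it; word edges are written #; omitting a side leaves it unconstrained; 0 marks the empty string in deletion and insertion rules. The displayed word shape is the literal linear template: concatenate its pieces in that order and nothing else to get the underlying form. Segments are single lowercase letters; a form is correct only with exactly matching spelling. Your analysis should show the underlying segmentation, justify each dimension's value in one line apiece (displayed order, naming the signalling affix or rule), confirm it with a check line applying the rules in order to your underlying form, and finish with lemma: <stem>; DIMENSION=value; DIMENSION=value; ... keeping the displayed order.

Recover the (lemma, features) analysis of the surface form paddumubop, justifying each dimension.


underlying: pad-dumu-bob
RANK=ma - signalled by the affix pad-
GRD=ma - signalled by the affix -bob
check: paddumubob -> paddumubop -> paddumubop
lemma: dumu; RANK=ma; GRD=ma


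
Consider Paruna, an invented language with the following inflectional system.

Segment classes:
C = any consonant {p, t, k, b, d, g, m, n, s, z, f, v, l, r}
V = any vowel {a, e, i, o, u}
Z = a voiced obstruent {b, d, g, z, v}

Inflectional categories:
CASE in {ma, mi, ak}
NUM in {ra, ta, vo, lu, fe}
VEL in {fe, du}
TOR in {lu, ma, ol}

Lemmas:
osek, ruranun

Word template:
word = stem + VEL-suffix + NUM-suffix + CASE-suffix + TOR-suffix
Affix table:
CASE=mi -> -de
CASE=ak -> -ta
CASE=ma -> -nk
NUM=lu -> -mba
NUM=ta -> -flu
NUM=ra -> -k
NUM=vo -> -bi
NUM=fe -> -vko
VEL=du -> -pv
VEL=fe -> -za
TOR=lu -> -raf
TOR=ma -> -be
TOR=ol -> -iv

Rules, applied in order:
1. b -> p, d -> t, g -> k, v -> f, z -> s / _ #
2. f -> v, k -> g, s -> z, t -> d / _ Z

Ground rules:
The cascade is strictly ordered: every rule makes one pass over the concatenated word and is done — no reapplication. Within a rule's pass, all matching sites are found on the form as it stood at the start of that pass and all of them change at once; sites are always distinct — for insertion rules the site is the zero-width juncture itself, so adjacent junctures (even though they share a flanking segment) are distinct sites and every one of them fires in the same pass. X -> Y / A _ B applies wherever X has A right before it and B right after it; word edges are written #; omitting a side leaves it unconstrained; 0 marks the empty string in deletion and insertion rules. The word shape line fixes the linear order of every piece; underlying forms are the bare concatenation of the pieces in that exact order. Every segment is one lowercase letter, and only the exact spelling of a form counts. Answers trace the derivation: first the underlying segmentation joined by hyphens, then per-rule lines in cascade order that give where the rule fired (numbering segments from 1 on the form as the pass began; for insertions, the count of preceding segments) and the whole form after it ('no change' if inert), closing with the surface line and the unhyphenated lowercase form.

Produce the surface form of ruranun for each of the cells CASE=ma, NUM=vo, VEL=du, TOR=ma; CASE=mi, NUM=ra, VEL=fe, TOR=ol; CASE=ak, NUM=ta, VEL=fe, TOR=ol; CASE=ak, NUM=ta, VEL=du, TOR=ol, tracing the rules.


cell CASE=ma, NUM=vo, VEL=du, TOR=ma:
underlying: ruranun-pv-bi-nk-be
1. b -> p, d -> t, g -> k, v -> f, z -> s / _ #: no change
2. f -> v, k -> g, s -> z, t -> d / _ Z: fires at position(s) 13: ruranunpvbingbe
surface: ruranunpvbingbe

cell CASE=mi, NUM=ra, VEL=fe, TOR=ol:
underlying: ruranun-za-k-de-iv
1. b -> p, d -> t, g -> k, v -> f, z -> s / _ #: fires at position(s) 14: ruranunzakdeif
2. f -> v, k -> g, s -> z, t -> d / _ Z: fires at position(s) 10: ruranunzagdeif
surface: ruranunzagdeif

cell CASE=ak, NUM=ta, VEL=fe, TOR=ol:
underlying: ruranun-za-flu-ta-iv
1. b -> p, d -> t, g -> k, v -> f, z -> s / _ #: fires at position(s) 16: ruranunzaflutaif
2. f -> v, k -> g, s -> z, t -> d / _ Z: no change
surface: ruranunzaflutaif

cell CASE=ak, NUM=ta, VEL=du, TOR=ol:
underlying: ruranun-pv-flu-ta-iv
1. b -> p, d -> t, g -> k, v -> f, z -> s / _ #: fires at position(s) 16: ruranunpvflutaif
2. f -> v, k -> g, s -> z, t -> d / _ Z: no change
surface: ruranunpvflutaif


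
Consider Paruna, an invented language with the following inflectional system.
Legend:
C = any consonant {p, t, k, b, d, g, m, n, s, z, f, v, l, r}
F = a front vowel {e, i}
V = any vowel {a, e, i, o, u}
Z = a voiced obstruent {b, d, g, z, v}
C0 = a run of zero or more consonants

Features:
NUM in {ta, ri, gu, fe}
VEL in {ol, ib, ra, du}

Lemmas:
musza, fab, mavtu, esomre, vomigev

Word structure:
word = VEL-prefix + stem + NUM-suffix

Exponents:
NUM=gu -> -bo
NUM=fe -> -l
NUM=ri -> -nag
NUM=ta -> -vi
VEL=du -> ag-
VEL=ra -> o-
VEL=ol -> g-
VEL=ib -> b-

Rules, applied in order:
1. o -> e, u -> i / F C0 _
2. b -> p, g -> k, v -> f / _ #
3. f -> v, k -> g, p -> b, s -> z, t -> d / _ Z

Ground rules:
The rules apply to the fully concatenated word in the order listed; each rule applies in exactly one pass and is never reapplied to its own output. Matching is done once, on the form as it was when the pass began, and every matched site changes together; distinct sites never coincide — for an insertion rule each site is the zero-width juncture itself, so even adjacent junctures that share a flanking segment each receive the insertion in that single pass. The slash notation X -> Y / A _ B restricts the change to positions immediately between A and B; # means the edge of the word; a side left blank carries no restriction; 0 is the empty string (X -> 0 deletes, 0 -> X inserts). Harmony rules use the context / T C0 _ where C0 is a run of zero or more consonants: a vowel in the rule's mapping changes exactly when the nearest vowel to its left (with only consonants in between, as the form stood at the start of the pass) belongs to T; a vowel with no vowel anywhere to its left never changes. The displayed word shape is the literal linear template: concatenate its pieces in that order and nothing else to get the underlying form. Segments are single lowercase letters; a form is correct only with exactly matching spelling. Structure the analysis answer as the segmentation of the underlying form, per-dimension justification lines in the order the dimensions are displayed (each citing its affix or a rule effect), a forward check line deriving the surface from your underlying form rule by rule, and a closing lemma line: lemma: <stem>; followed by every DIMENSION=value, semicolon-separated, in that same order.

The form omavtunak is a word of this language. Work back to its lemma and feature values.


underlying: o-mavtu-nag
NUM=ri - signalled by the affix -nag
VEL=ra - signalled by the affix o-
check: omavtunag -> omavtunag -> omavtunak -> omavtunak
lemma: mavtu; NUM=ri; VEL=ra


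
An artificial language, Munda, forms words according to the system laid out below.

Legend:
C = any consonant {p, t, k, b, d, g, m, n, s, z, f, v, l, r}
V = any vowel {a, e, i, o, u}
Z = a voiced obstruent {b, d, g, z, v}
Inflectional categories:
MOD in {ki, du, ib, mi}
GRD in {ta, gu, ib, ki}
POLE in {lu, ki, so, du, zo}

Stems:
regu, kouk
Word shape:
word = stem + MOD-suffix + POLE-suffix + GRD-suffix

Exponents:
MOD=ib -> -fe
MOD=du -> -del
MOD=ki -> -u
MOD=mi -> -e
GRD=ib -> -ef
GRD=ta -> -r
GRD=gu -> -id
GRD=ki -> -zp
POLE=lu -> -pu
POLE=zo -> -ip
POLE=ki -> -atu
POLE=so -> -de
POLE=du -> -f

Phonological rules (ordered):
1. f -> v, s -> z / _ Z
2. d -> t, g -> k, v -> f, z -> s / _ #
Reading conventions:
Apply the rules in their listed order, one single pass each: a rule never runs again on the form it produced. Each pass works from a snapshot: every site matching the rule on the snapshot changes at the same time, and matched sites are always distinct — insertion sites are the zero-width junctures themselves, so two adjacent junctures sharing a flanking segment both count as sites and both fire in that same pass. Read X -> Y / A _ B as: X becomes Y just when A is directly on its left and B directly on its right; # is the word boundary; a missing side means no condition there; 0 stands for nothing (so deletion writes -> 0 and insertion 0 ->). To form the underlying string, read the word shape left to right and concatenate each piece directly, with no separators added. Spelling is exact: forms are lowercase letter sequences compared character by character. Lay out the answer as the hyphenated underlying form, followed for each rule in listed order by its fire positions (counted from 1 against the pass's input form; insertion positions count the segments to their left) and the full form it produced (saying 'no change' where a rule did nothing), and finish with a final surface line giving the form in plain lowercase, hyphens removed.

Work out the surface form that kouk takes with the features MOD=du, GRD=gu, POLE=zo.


underlying: kouk-del-ip-id
1. f -> v, s -> z / _ Z: no change
2. d -> t, g -> k, v -> f, z -> s / _ #: fires at position(s) 11: koukdelipit
surface: koukdelipit


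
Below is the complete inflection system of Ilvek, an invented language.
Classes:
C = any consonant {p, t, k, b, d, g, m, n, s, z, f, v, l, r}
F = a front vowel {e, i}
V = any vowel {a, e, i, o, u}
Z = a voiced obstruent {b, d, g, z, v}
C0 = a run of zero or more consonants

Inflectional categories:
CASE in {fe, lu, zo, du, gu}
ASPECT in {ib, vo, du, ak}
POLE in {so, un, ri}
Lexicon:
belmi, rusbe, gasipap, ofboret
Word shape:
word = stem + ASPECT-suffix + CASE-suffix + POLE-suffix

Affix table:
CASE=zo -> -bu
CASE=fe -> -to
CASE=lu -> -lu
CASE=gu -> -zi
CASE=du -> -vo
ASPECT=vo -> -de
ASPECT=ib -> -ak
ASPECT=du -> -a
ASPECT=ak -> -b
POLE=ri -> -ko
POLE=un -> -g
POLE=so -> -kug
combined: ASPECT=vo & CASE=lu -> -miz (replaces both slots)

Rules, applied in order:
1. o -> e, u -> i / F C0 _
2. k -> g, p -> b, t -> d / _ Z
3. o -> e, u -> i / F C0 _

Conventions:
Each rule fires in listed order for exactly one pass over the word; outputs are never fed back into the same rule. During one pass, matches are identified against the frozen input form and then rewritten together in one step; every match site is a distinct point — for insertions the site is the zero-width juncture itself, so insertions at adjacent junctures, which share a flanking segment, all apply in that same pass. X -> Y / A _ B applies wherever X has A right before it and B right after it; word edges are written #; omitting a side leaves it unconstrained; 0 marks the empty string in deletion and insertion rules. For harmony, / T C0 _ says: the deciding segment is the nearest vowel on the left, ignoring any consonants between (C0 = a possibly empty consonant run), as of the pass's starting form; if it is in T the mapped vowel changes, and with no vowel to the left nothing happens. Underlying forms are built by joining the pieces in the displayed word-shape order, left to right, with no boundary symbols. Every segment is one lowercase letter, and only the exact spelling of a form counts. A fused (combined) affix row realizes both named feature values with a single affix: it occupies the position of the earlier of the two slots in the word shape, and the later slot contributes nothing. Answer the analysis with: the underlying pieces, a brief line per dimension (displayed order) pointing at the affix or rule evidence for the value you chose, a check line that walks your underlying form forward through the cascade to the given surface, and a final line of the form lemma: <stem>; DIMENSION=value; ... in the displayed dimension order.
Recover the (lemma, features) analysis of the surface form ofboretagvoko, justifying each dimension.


underlying: ofboret-ak-vo-ko
CASE=du - signalled by the affix -vo
ASPECT=ib - signalled by the affix -ak
POLE=ri - signalled by the affix -ko
check: ofboretakvoko -> ofboretakvoko -> ofboretagvoko -> ofboretagvoko
lemma: ofboret; CASE=du; ASPECT=ib; POLE=ri


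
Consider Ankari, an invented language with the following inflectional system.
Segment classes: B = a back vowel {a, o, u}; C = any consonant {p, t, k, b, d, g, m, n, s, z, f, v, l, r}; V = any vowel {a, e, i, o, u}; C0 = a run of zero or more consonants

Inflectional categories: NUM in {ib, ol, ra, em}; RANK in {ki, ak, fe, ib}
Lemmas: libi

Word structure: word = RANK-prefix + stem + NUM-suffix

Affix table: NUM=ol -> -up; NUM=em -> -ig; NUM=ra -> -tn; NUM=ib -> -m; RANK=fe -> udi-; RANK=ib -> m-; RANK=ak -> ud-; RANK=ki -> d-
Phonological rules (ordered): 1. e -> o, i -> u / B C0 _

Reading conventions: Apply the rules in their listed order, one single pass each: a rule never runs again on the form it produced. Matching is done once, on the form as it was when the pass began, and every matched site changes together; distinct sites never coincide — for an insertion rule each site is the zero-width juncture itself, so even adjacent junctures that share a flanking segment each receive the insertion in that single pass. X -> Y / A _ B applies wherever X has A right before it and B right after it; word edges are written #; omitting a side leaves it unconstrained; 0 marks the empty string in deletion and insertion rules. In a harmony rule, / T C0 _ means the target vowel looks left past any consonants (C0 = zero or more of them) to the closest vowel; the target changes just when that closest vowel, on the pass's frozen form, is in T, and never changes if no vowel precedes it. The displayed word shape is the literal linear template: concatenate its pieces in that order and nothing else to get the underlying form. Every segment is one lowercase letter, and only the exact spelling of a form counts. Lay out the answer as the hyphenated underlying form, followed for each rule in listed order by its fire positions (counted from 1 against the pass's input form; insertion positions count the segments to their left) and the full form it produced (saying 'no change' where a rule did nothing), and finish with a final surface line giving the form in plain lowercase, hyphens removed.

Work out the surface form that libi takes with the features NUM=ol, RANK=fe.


underlying: udi-libi-up
1. e -> o, i -> u / B C0 _: fires at position(s) 3: udulibiup
surface: udulibiup


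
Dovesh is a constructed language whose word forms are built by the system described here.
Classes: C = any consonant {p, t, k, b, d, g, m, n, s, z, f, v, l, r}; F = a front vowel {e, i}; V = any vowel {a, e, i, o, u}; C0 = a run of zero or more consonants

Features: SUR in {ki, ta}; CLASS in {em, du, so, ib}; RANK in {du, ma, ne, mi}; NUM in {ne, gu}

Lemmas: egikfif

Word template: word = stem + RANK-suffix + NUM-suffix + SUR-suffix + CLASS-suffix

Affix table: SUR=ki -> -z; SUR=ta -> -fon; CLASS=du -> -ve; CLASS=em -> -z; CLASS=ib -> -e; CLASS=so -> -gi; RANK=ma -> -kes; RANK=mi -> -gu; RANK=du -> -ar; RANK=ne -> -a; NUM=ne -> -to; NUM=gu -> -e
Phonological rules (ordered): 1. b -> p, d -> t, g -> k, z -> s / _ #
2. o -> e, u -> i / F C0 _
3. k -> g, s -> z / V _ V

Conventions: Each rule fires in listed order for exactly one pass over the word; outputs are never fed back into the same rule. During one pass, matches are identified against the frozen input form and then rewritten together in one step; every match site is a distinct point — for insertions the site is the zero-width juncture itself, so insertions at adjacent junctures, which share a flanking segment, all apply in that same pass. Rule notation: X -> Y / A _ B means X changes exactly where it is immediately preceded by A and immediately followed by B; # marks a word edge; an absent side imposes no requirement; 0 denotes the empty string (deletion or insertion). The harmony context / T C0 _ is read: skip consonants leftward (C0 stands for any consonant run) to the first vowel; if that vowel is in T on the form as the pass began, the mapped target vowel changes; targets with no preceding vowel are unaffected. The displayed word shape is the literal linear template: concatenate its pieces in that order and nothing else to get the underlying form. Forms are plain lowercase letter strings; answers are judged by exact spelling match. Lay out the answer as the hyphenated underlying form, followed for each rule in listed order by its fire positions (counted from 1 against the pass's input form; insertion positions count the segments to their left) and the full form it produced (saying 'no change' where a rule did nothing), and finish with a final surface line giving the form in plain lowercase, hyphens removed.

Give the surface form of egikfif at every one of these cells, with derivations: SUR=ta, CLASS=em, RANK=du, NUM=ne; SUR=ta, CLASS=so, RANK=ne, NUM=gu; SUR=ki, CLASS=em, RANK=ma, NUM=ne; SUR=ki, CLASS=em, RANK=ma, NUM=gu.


cell SUR=ta, CLASS=em, RANK=du, NUM=ne:
underlying: egikfif-ar-to-fon-z
1. b -> p, d -> t, g -> k, z -> s / _ #: fires at position(s) 15: egikfifartofons
2. o -> e, u -> i / F C0 _: no change
3. k -> g, s -> z / V _ V: no change
surface: egikfifartofons

cell SUR=ta, CLASS=so, RANK=ne, NUM=gu:
underlying: egikfif-a-e-fon-gi
1. b -> p, d -> t, g -> k, z -> s / _ #: no change
2. o -> e, u -> i / F C0 _: fires at position(s) 11: egikfifaefengi
3. k -> g, s -> z / V _ V: no change
surface: egikfifaefengi

cell SUR=ki, CLASS=em, RANK=ma, NUM=ne:
underlying: egikfif-kes-to-z-z
1. b -> p, d -> t, g -> k, z -> s / _ #: fires at position(s) 14: egikfifkestozs
2. o -> e, u -> i / F C0 _: fires at position(s) 12: egikfifkestezs
3. k -> g, s -> z / V _ V: no change
surface: egikfifkestezs

cell SUR=ki, CLASS=em, RANK=ma, NUM=gu:
underlying: egikfif-kes-e-z-z
1. b -> p, d -> t, g -> k, z -> s / _ #: fires at position(s) 13: egikfifkesezs
2. o -> e, u -> i / F C0 _: no change
3. k -> g, s -> z / V _ V: fires at position(s) 10: egikfifkezezs
surface: egikfifkezezs


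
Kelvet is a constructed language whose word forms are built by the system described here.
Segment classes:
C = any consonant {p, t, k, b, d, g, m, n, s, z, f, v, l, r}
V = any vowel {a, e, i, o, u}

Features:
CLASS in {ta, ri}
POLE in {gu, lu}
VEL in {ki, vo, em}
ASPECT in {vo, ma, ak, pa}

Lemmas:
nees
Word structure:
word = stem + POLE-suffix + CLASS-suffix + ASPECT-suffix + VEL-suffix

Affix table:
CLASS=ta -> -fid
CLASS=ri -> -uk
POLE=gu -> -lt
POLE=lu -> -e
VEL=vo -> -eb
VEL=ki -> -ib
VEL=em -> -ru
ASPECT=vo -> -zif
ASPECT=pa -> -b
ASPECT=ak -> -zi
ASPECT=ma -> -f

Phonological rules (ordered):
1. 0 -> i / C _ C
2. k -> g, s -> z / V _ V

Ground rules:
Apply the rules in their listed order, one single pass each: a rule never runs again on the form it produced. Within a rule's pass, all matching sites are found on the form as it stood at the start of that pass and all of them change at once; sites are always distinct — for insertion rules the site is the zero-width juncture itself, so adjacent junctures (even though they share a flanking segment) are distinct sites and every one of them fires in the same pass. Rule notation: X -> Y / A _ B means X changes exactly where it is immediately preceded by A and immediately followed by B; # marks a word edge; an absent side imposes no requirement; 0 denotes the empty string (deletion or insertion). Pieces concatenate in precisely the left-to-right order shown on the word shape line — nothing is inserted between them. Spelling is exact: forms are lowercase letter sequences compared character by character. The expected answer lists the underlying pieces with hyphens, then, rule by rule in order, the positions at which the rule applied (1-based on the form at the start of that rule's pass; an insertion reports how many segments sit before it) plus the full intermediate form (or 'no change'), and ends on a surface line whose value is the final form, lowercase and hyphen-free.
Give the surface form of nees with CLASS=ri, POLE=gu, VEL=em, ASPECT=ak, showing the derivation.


underlying: nees-lt-uk-zi-ru
1. 0 -> i / C _ C: inserts after position(s) 4, 5, 8: neesilitukiziru
2. k -> g, s -> z / V _ V: fires at position(s) 4, 10: neezilitugiziru
surface: neezilitugiziru


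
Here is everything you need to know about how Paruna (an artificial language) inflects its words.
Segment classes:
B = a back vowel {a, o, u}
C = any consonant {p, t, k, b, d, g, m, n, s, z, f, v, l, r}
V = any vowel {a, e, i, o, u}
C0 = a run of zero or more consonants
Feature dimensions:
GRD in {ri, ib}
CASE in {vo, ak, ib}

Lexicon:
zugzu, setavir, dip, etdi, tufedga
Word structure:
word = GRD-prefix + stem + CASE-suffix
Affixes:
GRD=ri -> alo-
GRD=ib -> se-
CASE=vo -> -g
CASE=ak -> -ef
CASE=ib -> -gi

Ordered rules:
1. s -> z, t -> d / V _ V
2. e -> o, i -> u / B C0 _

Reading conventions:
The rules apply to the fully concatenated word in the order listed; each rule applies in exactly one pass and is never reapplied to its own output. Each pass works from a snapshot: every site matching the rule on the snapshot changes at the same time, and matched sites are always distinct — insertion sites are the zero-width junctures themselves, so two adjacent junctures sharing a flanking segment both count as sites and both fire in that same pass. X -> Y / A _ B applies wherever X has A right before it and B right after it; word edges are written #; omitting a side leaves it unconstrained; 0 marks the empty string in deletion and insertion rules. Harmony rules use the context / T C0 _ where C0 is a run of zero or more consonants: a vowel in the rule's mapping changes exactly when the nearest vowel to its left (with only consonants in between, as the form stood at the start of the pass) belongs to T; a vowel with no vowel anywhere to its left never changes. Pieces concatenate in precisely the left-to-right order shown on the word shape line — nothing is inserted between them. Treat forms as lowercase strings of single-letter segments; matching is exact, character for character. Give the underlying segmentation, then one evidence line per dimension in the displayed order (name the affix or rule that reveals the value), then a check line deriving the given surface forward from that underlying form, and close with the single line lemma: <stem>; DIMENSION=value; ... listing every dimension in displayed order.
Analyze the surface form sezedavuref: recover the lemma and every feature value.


underlying: se-setavir-ef
GRD=ib - signalled by the affix se-
CASE=ak - signalled by the affix -ef
check: sesetaviref -> sezedaviref -> sezedavuref
lemma: setavir; GRD=ib; CASE=ak


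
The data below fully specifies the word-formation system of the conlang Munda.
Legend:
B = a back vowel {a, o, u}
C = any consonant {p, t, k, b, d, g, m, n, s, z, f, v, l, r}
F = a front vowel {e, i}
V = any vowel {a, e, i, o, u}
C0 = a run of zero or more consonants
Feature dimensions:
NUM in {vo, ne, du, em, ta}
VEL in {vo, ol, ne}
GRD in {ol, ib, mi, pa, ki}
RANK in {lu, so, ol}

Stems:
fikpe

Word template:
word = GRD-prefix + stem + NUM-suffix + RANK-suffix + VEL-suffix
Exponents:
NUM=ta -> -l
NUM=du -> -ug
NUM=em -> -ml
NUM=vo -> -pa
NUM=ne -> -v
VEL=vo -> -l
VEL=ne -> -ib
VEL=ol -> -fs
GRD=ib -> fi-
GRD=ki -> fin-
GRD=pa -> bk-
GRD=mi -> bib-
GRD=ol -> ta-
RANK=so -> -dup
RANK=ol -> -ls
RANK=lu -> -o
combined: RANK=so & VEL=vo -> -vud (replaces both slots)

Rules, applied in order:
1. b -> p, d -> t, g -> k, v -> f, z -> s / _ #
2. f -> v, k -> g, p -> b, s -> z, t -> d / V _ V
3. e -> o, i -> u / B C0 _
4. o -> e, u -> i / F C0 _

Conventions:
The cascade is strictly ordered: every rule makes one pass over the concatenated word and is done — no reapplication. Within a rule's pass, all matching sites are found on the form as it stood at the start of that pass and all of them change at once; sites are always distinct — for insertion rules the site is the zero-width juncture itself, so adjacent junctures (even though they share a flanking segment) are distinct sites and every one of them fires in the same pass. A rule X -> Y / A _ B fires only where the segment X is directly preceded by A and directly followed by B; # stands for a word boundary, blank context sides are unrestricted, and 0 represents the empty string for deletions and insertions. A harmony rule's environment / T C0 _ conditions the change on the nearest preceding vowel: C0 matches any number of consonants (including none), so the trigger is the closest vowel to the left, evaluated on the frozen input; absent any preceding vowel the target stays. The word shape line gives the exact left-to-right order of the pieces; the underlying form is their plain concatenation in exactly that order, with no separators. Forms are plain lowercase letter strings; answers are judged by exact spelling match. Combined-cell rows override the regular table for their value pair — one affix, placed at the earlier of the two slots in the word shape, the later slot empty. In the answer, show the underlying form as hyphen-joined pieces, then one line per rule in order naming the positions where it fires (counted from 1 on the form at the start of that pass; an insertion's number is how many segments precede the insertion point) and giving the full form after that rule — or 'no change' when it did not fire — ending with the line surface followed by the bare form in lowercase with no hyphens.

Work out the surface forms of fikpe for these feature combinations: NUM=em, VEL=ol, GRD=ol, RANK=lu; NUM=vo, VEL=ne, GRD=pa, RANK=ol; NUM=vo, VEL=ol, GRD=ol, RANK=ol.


cell NUM=em, VEL=ol, GRD=ol, RANK=lu:
underlying: ta-fikpe-ml-o-fs
1. b -> p, d -> t, g -> k, v -> f, z -> s / _ #: no change
2. f -> v, k -> g, p -> b, s -> z, t -> d / V _ V: fires at position(s) 3: tavikpemlofs
3. e -> o, i -> u / B C0 _: fires at position(s) 4: tavukpemlofs
4. o -> e, u -> i / F C0 _: fires at position(s) 10: tavukpemlefs
surface: tavukpemlefs

cell NUM=vo, VEL=ne, GRD=pa, RANK=ol:
underlying: bk-fikpe-pa-ls-ib
1. b -> p, d -> t, g -> k, v -> f, z -> s / _ #: fires at position(s) 13: bkfikpepalsip
2. f -> v, k -> g, p -> b, s -> z, t -> d / V _ V: fires at position(s) 8: bkfikpebalsip
3. e -> o, i -> u / B C0 _: fires at position(s) 12: bkfikpebalsup
4. o -> e, u -> i / F C0 _: no change
surface: bkfikpebalsup

cell NUM=vo, VEL=ol, GRD=ol, RANK=ol:
underlying: ta-fikpe-pa-ls-fs
1. b -> p, d -> t, g -> k, v -> f, z -> s / _ #: no change
2. f -> v, k -> g, p -> b, s -> z, t -> d / V _ V: fires at position(s) 3, 8: tavikpebalsfs
3. e -> o, i -> u / B C0 _: fires at position(s) 4: tavukpebalsfs
4. o -> e, u -> i / F C0 _: no change
surface: tavukpebalsfs


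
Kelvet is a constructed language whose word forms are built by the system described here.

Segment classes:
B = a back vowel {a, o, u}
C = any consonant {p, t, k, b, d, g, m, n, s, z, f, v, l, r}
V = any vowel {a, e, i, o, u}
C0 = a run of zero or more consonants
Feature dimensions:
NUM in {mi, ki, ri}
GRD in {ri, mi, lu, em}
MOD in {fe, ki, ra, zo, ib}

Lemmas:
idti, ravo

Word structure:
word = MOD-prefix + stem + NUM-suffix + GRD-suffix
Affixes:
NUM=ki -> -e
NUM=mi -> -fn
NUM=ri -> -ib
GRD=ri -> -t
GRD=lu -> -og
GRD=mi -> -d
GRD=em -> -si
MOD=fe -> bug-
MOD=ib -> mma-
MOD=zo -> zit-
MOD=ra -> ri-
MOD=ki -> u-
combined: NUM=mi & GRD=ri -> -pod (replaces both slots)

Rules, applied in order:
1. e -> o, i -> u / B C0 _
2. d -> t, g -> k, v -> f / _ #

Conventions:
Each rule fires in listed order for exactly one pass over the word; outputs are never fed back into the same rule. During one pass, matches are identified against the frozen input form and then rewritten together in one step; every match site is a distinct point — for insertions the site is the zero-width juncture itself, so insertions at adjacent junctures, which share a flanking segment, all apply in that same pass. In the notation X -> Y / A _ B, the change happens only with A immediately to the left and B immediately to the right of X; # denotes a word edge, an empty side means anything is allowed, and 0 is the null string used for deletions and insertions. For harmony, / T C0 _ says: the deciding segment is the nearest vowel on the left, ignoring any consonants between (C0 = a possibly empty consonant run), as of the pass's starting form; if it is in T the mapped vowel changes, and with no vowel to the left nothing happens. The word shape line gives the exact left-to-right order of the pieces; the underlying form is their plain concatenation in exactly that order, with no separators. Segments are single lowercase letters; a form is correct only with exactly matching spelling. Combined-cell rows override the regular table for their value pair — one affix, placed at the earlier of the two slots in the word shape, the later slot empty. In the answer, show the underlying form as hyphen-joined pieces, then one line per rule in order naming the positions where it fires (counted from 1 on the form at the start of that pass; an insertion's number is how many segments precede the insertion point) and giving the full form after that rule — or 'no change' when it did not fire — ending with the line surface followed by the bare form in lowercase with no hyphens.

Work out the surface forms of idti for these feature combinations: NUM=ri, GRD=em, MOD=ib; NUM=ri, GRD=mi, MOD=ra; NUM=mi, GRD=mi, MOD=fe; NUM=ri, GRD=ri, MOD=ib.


cell NUM=ri, GRD=em, MOD=ib:
underlying: mma-idti-ib-si
1. e -> o, i -> u / B C0 _: fires at position(s) 4: mmaudtiibsi
2. d -> t, g -> k, v -> f / _ #: no change
surface: mmaudtiibsi

cell NUM=ri, GRD=mi, MOD=ra:
underlying: ri-idti-ib-d
1. e -> o, i -> u / B C0 _: no change
2. d -> t, g -> k, v -> f / _ #: fires at position(s) 9: riidtiibt
surface: riidtiibt

cell NUM=mi, GRD=mi, MOD=fe:
underlying: bug-idti-fn-d
1. e -> o, i -> u / B C0 _: fires at position(s) 4: bugudtifnd
2. d -> t, g -> k, v -> f / _ #: fires at position(s) 10: bugudtifnt
surface: bugudtifnt

cell NUM=ri, GRD=ri, MOD=ib:
underlying: mma-idti-ib-t
1. e -> o, i -> u / B C0 _: fires at position(s) 4: mmaudtiibt
2. d -> t, g -> k, v -> f / _ #: no change
surface: mmaudtiibt


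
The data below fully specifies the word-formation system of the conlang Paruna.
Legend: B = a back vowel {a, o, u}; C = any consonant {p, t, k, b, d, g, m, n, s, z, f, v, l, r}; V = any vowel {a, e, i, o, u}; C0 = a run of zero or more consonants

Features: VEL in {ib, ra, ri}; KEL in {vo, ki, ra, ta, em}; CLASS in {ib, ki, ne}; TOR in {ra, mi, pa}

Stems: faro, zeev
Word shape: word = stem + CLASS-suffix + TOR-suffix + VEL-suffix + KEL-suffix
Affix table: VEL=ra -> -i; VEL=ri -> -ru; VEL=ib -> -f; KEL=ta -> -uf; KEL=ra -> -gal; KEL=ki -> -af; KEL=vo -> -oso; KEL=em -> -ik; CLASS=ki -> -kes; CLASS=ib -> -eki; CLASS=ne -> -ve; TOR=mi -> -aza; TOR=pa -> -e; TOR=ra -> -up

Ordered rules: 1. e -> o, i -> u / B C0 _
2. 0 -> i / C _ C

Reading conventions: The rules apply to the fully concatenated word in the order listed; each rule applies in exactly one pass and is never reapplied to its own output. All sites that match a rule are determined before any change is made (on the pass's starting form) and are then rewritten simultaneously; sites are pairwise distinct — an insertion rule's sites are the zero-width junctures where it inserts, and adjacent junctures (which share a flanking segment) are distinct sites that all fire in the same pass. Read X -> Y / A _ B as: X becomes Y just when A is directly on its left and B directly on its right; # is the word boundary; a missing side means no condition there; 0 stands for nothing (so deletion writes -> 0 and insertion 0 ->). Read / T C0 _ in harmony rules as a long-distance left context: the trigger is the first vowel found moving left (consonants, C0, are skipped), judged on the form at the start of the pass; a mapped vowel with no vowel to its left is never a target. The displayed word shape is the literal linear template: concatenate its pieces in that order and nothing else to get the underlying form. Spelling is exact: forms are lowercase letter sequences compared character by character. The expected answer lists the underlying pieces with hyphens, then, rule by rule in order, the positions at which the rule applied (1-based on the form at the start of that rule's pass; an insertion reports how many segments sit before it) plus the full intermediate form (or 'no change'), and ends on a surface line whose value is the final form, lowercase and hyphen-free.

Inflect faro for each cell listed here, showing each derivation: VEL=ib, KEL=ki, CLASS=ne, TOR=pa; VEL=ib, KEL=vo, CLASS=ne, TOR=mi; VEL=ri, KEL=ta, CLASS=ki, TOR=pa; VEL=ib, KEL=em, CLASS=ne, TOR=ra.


cell VEL=ib, KEL=ki, CLASS=ne, TOR=pa:
underlying: faro-ve-e-f-af
1. e -> o, i -> u / B C0 _: fires at position(s) 6: farovoefaf
2. 0 -> i / C _ C: no change
surface: farovoefaf

cell VEL=ib, KEL=vo, CLASS=ne, TOR=mi:
underlying: faro-ve-aza-f-oso
1. e -> o, i -> u / B C0 _: fires at position(s) 6: farovoazafoso
2. 0 -> i / C _ C: no change
surface: farovoazafoso

cell VEL=ri, KEL=ta, CLASS=ki, TOR=pa:
underlying: faro-kes-e-ru-uf
1. e -> o, i -> u / B C0 _: fires at position(s) 6: farokoseruuf
2. 0 -> i / C _ C: no change
surface: farokoseruuf

cell VEL=ib, KEL=em, CLASS=ne, TOR=ra:
underlying: faro-ve-up-f-ik
1. e -> o, i -> u / B C0 _: fires at position(s) 6, 10: farovoupfuk
2. 0 -> i / C _ C: inserts after position(s) 8: farovoupifuk
surface: farovoupifuk


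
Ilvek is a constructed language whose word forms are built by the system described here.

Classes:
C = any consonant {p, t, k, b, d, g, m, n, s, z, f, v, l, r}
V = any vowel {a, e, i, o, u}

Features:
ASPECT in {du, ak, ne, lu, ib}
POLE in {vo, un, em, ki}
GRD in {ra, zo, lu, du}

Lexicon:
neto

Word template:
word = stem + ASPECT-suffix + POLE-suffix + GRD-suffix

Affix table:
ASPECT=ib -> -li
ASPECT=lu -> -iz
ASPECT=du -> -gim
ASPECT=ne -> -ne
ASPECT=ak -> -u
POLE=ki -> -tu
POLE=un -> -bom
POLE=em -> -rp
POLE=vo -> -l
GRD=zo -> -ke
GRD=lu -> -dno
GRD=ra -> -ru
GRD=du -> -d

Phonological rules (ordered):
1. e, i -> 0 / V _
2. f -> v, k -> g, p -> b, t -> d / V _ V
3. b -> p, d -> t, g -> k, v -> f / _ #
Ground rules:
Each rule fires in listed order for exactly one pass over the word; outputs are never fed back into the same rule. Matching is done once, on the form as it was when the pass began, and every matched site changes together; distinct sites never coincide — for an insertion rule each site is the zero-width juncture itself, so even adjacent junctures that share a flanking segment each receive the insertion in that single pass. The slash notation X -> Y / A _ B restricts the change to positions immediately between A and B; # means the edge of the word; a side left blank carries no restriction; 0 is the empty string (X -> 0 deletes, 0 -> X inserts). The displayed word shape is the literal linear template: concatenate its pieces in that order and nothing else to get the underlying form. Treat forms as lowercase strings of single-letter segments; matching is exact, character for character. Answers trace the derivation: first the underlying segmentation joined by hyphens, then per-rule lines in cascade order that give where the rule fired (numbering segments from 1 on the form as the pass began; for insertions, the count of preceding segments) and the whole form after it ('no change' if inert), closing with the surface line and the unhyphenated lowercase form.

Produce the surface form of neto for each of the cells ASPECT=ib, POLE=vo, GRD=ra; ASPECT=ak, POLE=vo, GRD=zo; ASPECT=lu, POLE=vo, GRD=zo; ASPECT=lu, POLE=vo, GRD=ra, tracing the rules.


cell ASPECT=ib, POLE=vo, GRD=ra:
underlying: neto-li-l-ru
1. e, i -> 0 / V _: no change
2. f -> v, k -> g, p -> b, t -> d / V _ V: fires at position(s) 3: nedolilru
3. b -> p, d -> t, g -> k, v -> f / _ #: no change
surface: nedolilru

cell ASPECT=ak, POLE=vo, GRD=zo:
underlying: neto-u-l-ke
1. e, i -> 0 / V _: no change
2. f -> v, k -> g, p -> b, t -> d / V _ V: fires at position(s) 3: nedoulke
3. b -> p, d -> t, g -> k, v -> f / _ #: no change
surface: nedoulke

cell ASPECT=lu, POLE=vo, GRD=zo:
underlying: neto-iz-l-ke
1. e, i -> 0 / V _: fires at position(s) 5: netozlke
2. f -> v, k -> g, p -> b, t -> d / V _ V: fires at position(s) 3: nedozlke
3. b -> p, d -> t, g -> k, v -> f / _ #: no change
surface: nedozlke

cell ASPECT=lu, POLE=vo, GRD=ra:
underlying: neto-iz-l-ru
1. e, i -> 0 / V _: fires at position(s) 5: netozlru
2. f -> v, k -> g, p -> b, t -> d / V _ V: fires at position(s) 3: nedozlru
3. b -> p, d -> t, g -> k, v -> f / _ #: no change
surface: nedozlru


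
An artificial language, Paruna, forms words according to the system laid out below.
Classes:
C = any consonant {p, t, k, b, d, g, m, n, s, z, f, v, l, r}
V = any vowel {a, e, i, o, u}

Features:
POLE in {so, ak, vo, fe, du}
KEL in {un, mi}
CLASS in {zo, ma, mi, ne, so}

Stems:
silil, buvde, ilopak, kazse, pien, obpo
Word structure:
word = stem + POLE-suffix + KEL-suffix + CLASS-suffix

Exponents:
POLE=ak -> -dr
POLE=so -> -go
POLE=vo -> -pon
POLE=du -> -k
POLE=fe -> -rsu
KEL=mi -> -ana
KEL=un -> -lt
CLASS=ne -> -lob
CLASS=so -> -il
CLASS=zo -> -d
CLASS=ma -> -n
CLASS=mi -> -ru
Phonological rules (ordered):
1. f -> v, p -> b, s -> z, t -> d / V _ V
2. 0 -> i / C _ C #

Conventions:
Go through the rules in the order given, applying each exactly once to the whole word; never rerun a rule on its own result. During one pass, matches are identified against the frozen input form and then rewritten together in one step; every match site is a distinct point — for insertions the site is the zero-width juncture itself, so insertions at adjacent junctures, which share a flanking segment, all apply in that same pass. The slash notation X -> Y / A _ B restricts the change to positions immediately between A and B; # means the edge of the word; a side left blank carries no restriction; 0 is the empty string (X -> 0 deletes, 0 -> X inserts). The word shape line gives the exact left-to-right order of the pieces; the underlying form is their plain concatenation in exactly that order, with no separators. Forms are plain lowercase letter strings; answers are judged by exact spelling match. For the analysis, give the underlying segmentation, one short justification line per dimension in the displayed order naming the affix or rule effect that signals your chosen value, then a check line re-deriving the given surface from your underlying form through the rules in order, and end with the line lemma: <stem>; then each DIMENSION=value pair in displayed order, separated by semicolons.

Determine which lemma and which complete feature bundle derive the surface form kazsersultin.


underlying: kazse-rsu-lt-n
POLE=fe - signalled by the affix -rsu
KEL=un - signalled by the affix -lt
CLASS=ma - signalled by the affix -n
check: kazsersultn -> kazsersultn -> kazsersultin
lemma: kazse; POLE=fe; KEL=un; CLASS=ma


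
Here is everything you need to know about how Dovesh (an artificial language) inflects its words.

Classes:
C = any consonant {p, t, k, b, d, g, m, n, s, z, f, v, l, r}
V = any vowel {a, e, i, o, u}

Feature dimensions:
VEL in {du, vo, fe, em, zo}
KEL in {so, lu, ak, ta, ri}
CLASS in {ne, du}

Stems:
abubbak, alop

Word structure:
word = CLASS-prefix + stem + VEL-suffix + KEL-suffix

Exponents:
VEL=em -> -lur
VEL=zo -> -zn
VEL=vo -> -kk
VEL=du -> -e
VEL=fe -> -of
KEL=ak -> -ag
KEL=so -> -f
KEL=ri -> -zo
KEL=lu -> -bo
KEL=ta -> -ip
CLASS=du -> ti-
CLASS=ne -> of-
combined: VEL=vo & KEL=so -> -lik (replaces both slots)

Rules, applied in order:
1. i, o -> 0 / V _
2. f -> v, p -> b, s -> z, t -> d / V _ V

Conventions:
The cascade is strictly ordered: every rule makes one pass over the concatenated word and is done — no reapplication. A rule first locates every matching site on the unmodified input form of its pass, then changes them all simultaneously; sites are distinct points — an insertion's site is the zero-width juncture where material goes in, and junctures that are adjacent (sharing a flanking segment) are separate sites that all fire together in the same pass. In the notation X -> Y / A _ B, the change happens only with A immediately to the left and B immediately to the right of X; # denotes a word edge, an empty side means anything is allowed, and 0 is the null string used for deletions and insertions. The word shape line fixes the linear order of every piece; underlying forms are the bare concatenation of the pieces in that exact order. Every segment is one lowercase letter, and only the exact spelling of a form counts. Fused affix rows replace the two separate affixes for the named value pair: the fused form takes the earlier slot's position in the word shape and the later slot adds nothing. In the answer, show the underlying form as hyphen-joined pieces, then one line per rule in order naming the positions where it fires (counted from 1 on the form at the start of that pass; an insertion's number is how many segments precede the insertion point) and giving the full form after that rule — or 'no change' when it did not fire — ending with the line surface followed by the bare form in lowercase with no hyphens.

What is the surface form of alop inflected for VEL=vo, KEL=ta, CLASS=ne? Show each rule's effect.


underlying: of-alop-kk-ip
1. i, o -> 0 / V _: no change
2. f -> v, p -> b, s -> z, t -> d / V _ V: fires at position(s) 2: ovalopkkip
surface: ovalopkkip
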